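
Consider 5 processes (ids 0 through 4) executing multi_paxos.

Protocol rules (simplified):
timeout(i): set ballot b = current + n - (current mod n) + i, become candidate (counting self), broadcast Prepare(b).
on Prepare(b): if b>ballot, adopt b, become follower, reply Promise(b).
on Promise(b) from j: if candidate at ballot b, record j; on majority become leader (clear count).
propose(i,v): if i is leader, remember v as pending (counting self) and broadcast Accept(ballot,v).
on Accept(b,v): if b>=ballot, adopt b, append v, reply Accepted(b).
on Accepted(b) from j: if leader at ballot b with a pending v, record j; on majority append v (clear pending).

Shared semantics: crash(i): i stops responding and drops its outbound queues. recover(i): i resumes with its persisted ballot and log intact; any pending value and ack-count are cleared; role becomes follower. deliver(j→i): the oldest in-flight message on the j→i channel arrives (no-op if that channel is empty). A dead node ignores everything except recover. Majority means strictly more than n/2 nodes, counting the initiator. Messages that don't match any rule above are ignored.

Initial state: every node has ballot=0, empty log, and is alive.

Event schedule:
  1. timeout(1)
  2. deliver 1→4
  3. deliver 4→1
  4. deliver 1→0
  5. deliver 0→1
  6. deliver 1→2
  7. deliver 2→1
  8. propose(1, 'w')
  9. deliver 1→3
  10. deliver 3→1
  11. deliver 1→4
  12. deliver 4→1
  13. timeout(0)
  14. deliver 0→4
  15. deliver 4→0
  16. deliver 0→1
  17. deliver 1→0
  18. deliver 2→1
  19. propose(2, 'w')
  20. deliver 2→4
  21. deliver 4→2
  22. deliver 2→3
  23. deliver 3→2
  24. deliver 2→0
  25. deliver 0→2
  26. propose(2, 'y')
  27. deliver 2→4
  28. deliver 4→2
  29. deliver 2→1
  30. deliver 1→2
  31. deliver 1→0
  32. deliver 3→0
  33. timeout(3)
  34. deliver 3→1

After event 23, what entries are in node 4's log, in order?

e1 timeout(1): 1[cand,b=6,-]
e2 deliver 1→4: 4[foll,b=6,-]
e3 deliver 4→1: ·
e4 deliver 1→0: 0[foll,b=6,-]
e5 deliver 0→1: 1[lead,b=6,-]
e6 deliver 1→2: 2[foll,b=6,-]
e7 deliver 2→1: ·
e8 propose(1,'w'): ·
e9 deliver 1→3: 3[foll,b=6,-]
e10 deliver 3→1: ·
e11 deliver 1→4: 4[foll,b=6,w]
e12 deliver 4→1: ·
e13 timeout(0): 0[cand,b=10,-]
e14 deliver 0→4: 4[foll,b=10,w]
e15 deliver 4→0: ·
e16 deliver 0→1: 1[foll,b=10,-]
e17 deliver 1→0: ·
e18 deliver 2→1: ·
e19 propose(2,'w'): ·
e20 deliver 2→4: ·
e21 deliver 4→2: ·
e22 deliver 2→3: ·
e23 deliver 3→2: ·

w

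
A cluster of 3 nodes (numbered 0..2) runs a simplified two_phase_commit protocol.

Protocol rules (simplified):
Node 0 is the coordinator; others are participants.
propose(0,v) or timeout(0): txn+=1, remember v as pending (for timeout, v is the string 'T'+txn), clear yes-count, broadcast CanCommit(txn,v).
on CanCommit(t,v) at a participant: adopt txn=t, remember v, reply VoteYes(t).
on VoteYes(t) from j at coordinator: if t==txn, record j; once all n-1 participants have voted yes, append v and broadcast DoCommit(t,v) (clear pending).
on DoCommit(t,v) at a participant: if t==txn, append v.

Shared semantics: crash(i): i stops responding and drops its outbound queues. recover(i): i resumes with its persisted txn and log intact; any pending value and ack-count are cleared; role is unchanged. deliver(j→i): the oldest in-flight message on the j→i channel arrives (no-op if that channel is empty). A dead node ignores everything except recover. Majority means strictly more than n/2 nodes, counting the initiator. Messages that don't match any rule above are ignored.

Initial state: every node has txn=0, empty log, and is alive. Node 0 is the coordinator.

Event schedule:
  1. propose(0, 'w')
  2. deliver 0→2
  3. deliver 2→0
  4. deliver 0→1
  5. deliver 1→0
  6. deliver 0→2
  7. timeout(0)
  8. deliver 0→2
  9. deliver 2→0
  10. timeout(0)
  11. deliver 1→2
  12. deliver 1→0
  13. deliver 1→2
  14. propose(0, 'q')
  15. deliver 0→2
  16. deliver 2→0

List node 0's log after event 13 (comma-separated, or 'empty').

after 1 — propose(0,'w'): n0:coor/t1/[-]
after 2 — deliver 0→2: n2:part/t1/[-]
after 3 — deliver 2→0: ·
after 4 — deliver 0→1: n1:part/t1/[-]
after 5 — deliver 1→0: n0:coor/t1/[w]
after 6 — deliver 0→2: n2:part/t1/[w]
after 7 — timeout(0): n0:coor/t2/[w]
after 8 — deliver 0→2: n2:part/t2/[w]
after 9 — deliver 2→0: ·
after 10 — timeout(0): n0:coor/t3/[w]
after 11 — deliver 1→2: ·
after 12 — deliver 1→0: ·
after 13 — deliver 1→2: ·

w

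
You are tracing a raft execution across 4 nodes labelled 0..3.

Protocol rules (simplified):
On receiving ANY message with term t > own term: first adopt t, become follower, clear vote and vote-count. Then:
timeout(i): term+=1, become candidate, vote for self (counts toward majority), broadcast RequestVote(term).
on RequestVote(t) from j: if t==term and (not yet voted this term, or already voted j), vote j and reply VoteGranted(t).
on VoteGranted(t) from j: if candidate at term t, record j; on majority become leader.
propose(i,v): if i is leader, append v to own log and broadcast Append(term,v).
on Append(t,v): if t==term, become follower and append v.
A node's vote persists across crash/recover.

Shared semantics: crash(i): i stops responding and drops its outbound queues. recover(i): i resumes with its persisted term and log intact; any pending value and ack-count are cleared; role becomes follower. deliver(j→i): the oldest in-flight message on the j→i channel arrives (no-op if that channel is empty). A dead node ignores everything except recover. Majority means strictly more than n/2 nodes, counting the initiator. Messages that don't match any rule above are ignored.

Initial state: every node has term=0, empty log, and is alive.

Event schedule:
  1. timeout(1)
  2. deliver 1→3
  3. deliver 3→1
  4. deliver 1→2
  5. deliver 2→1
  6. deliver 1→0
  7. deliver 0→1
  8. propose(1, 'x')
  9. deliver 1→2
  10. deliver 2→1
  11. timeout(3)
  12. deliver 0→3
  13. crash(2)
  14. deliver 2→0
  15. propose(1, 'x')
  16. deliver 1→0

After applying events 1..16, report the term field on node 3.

e1 timeout(1): 1[cand,t=1,-]
e2 deliver 1→3: 3[foll,t=1,-]
e3 deliver 3→1: ·
e4 deliver 1→2: 2[foll,t=1,-]
e5 deliver 2→1: 1[lead,t=1,-]
e6 deliver 1→0: 0[foll,t=1,-]
e7 deliver 0→1: ·
e8 propose(1,'x'): 1[lead,t=1,x]
e9 deliver 1→2: 2[foll,t=1,x]
e10 deliver 2→1: ·
e11 timeout(3): 3[cand,t=2,-]
e12 deliver 0→3: ·
e13 crash(2): 2[✗foll,t=1,x]
e14 deliver 2→0: ·
e15 propose(1,'x'): 1[lead,t=1,x,x]
e16 deliver 1→0: 0[foll,t=1,x]

2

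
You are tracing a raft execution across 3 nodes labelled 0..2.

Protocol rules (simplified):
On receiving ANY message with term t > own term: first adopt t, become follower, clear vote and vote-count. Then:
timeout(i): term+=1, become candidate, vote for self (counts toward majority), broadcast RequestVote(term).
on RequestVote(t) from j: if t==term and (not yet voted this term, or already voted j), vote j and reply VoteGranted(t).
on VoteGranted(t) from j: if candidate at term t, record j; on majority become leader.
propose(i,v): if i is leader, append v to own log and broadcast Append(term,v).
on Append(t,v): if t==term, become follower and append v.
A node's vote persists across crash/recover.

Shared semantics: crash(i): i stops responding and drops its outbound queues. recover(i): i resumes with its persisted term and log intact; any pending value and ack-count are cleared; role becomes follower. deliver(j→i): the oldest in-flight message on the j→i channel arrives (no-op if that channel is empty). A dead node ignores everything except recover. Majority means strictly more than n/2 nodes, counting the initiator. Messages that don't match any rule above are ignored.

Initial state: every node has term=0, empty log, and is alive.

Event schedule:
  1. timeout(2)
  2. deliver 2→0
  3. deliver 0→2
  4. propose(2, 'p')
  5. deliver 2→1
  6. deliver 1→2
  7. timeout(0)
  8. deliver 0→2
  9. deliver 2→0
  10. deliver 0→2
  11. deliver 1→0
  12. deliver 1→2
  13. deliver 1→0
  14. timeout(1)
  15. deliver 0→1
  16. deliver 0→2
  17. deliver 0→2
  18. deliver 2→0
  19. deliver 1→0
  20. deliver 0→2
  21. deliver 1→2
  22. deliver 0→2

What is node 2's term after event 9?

2

step 1 timeout(2): 2={cand,t=1,log=-}
step 2 deliver 2→0: 0={foll,t=1,log=-}
step 3 deliver 0→2: 2={lead,t=1,log=-}
step 4 propose(2,'p'): 2={lead,t=1,log=p}
step 5 deliver 2→1: 1={foll,t=1,log=-}
step 6 deliver 1→2: —
step 7 timeout(0): 0={cand,t=2,log=-}
step 8 deliver 0→2: 2={foll,t=2,log=p}
step 9 deliver 2→0: —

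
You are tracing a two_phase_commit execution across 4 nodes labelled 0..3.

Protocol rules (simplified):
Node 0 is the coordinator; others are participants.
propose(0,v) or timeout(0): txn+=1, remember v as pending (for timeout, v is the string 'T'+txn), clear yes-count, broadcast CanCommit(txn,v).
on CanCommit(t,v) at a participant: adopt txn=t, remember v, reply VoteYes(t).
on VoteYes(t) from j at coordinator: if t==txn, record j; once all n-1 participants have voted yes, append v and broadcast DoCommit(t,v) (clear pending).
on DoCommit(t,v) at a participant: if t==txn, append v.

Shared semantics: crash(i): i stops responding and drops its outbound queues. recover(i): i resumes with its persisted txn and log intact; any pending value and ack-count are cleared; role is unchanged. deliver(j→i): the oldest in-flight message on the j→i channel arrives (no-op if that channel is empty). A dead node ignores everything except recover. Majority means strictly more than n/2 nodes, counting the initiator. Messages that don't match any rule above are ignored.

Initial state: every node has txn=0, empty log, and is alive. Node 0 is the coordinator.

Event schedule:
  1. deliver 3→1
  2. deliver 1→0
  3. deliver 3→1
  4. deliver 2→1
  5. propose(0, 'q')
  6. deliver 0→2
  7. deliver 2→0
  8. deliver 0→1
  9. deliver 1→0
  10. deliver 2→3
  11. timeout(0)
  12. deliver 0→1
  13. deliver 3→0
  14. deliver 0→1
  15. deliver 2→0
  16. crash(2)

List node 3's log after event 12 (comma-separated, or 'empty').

1. deliver 3→1:  nop
2. deliver 1→0:  nop
3. deliver 3→1:  nop
4. deliver 2→1:  nop
5. propose(0,'q'):  <0:coor t1 ->
6. deliver 0→2:  <2:part t1 ->
7. deliver 2→0:  nop
8. deliver 0→1:  <1:part t1 ->
9. deliver 1→0:  nop
10. deliver 2→3:  nop
11. timeout(0):  <0:coor t2 ->
12. deliver 0→1:  <1:part t2 ->

empty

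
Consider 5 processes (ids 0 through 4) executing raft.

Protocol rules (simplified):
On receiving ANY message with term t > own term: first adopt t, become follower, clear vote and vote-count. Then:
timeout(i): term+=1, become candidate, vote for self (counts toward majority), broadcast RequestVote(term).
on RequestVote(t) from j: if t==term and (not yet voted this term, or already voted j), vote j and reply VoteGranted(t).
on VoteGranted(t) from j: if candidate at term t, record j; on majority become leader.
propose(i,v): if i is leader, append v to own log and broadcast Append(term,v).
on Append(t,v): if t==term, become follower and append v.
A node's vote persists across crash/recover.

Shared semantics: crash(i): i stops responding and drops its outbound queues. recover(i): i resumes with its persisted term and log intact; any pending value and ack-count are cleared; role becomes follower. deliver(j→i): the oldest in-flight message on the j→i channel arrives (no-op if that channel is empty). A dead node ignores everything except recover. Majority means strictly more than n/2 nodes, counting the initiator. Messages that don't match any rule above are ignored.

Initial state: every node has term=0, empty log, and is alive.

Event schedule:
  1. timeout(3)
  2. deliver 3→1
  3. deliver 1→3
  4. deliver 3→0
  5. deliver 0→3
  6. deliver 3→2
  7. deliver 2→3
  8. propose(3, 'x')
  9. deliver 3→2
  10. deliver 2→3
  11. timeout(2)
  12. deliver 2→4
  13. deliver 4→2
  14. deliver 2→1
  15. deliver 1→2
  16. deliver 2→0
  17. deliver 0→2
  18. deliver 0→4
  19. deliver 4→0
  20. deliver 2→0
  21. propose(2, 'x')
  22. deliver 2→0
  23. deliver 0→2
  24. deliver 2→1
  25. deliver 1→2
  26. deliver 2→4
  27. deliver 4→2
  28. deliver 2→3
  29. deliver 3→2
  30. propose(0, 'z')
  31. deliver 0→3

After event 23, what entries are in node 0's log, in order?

e1 timeout(3): 3[cand,t=1,-]
e2 deliver 3→1: 1[foll,t=1,-]
e3 deliver 1→3: ·
e4 deliver 3→0: 0[foll,t=1,-]
e5 deliver 0→3: 3[lead,t=1,-]
e6 deliver 3→2: 2[foll,t=1,-]
e7 deliver 2→3: ·
e8 propose(3,'x'): 3[lead,t=1,x]
e9 deliver 3→2: 2[foll,t=1,x]
e10 deliver 2→3: ·
e11 timeout(2): 2[cand,t=2,x]
e12 deliver 2→4: 4[foll,t=2,-]
e13 deliver 4→2: ·
e14 deliver 2→1: 1[foll,t=2,-]
e15 deliver 1→2: 2[lead,t=2,x]
e16 deliver 2→0: 0[foll,t=2,-]
e17 deliver 0→2: ·
e18 deliver 0→4: ·
e19 deliver 4→0: ·
e20 deliver 2→0: ·
e21 propose(2,'x'): 2[lead,t=2,x,x]
e22 deliver 2→0: 0[foll,t=2,x]
e23 deliver 0→2: ·

x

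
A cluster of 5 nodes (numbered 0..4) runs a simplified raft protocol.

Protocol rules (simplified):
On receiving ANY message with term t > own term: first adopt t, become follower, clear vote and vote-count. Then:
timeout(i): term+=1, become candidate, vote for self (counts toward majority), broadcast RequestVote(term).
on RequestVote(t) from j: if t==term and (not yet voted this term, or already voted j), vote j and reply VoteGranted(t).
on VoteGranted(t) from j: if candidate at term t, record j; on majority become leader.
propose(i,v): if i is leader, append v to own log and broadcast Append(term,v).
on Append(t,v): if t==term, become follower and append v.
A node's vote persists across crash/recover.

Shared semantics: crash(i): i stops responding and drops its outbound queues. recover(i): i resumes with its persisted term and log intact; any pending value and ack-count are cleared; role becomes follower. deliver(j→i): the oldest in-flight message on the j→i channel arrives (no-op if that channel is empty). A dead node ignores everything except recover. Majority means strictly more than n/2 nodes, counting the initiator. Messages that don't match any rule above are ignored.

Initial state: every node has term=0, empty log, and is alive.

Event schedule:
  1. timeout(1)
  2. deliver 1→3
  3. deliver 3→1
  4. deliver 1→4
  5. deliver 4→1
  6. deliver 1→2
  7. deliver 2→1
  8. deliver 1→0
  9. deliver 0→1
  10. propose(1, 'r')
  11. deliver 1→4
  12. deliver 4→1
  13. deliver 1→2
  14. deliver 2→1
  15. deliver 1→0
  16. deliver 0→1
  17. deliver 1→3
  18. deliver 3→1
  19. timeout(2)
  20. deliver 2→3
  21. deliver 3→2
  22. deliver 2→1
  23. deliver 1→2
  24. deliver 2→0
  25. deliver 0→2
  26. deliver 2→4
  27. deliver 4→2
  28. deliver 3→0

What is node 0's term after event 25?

2

step 1 timeout(1): 1={cand,t=1,log=-}
step 2 deliver 1→3: 3={foll,t=1,log=-}
step 3 deliver 3→1: —
step 4 deliver 1→4: 4={foll,t=1,log=-}
step 5 deliver 4→1: 1={lead,t=1,log=-}
step 6 deliver 1→2: 2={foll,t=1,log=-}
step 7 deliver 2→1: —
step 8 deliver 1→0: 0={foll,t=1,log=-}
step 9 deliver 0→1: —
step 10 propose(1,'r'): 1={lead,t=1,log=r}
step 11 deliver 1→4: 4={foll,t=1,log=r}
step 12 deliver 4→1: —
step 13 deliver 1→2: 2={foll,t=1,log=r}
step 14 deliver 2→1: —
step 15 deliver 1→0: 0={foll,t=1,log=r}
step 16 deliver 0→1: —
step 17 deliver 1→3: 3={foll,t=1,log=r}
step 18 deliver 3→1: —
step 19 timeout(2): 2={cand,t=2,log=r}
step 20 deliver 2→3: 3={foll,t=2,log=r}
step 21 deliver 3→2: —
step 22 deliver 2→1: 1={foll,t=2,log=r}
step 23 deliver 1→2: 2={lead,t=2,log=r}
step 24 deliver 2→0: 0={foll,t=2,log=r}
step 25 deliver 0→2: —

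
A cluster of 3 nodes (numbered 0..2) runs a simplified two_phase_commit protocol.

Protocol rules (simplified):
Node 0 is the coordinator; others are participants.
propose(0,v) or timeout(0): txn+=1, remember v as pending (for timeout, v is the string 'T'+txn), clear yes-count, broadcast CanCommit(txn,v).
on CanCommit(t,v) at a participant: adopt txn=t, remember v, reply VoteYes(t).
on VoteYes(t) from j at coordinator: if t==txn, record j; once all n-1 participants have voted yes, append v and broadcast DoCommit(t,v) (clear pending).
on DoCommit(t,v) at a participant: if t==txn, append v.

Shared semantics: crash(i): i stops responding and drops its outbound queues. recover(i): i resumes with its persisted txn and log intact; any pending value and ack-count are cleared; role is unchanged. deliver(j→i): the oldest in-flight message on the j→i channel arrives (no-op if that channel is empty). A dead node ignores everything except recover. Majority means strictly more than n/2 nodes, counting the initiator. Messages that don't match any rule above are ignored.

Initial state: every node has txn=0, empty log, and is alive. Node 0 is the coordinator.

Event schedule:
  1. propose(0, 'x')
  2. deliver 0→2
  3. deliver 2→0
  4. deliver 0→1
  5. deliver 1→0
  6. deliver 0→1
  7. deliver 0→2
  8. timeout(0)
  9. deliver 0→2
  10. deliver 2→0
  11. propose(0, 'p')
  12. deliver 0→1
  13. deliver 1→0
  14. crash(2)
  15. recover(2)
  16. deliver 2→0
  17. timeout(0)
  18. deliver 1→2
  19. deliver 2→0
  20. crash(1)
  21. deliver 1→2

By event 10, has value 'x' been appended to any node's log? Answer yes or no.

yes

[1] propose(0,'x') → N0(coor t1 [-])
[2] deliver 0→2 → N2(part t1 [-])
[3] deliver 2→0 → ∅
[4] deliver 0→1 → N1(part t1 [-])
[5] deliver 1→0 → N0(coor t1 [x])
[6] deliver 0→1 → N1(part t1 [x])
[7] deliver 0→2 → N2(part t1 [x])
[8] timeout(0) → N0(coor t2 [x])
[9] deliver 0→2 → N2(part t2 [x])
[10] deliver 2→0 → ∅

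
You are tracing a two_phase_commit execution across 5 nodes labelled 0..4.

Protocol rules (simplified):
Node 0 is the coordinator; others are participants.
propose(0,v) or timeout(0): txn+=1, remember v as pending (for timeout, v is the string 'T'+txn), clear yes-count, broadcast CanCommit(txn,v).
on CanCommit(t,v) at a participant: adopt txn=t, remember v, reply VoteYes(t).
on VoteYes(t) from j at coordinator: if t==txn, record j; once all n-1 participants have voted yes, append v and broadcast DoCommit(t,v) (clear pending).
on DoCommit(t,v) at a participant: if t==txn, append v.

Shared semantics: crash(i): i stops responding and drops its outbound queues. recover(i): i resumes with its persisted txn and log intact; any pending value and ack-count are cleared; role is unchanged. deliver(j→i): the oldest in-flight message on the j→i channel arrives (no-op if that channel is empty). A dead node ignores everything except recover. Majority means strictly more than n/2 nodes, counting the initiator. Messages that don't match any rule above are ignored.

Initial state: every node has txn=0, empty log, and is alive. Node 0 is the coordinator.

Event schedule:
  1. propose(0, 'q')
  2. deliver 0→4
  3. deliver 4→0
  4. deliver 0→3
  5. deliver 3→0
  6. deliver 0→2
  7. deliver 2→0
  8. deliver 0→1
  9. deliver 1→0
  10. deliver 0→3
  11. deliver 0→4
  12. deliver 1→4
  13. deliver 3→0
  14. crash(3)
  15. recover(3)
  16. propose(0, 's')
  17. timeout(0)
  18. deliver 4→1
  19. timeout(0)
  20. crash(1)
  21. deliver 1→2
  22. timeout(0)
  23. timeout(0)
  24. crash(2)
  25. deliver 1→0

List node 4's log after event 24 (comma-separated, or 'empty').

q

step 1 propose(0,'q'): 0={coor,t=1,log=-}
step 2 deliver 0→4: 4={part,t=1,log=-}
step 3 deliver 4→0: —
step 4 deliver 0→3: 3={part,t=1,log=-}
step 5 deliver 3→0: —
step 6 deliver 0→2: 2={part,t=1,log=-}
step 7 deliver 2→0: —
step 8 deliver 0→1: 1={part,t=1,log=-}
step 9 deliver 1→0: 0={coor,t=1,log=q}
step 10 deliver 0→3: 3={part,t=1,log=q}
step 11 deliver 0→4: 4={part,t=1,log=q}
step 12 deliver 1→4: —
step 13 deliver 3→0: —
step 14 crash(3): 3={✗part,t=1,log=q}
step 15 recover(3): 3={part,t=1,log=q}
step 16 propose(0,'s'): 0={coor,t=2,log=q}
step 17 timeout(0): 0={coor,t=3,log=q}
step 18 deliver 4→1: —
step 19 timeout(0): 0={coor,t=4,log=q}
step 20 crash(1): 1={✗part,t=1,log=-}
step 21 deliver 1→2: —
step 22 timeout(0): 0={coor,t=5,log=q}
step 23 timeout(0): 0={coor,t=6,log=q}
step 24 crash(2): 2={✗part,t=1,log=-}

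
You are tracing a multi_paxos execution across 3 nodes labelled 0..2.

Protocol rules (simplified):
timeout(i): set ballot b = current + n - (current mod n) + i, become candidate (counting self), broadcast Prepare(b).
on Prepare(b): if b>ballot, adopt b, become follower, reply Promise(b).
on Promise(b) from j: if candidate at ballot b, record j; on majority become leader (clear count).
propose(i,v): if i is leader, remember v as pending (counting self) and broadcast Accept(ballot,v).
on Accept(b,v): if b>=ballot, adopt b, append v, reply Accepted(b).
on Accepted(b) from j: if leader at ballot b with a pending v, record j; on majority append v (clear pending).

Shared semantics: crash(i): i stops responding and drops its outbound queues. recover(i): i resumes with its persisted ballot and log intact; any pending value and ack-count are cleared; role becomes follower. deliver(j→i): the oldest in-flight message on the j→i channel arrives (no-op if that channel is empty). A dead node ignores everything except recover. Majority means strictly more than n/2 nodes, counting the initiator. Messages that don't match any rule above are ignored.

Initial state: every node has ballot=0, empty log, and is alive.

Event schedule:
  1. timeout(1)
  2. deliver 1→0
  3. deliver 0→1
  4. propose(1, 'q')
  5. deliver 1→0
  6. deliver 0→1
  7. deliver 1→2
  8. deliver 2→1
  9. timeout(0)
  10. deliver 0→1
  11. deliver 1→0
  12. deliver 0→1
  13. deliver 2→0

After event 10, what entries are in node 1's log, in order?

step 1 timeout(1): 1={cand,b=4,log=-}
step 2 deliver 1→0: 0={foll,b=4,log=-}
step 3 deliver 0→1: 1={lead,b=4,log=-}
step 4 propose(1,'q'): —
step 5 deliver 1→0: 0={foll,b=4,log=q}
step 6 deliver 0→1: 1={lead,b=4,log=q}
step 7 deliver 1→2: 2={foll,b=4,log=-}
step 8 deliver 2→1: —
step 9 timeout(0): 0={cand,b=6,log=q}
step 10 deliver 0→1: 1={foll,b=6,log=q}

q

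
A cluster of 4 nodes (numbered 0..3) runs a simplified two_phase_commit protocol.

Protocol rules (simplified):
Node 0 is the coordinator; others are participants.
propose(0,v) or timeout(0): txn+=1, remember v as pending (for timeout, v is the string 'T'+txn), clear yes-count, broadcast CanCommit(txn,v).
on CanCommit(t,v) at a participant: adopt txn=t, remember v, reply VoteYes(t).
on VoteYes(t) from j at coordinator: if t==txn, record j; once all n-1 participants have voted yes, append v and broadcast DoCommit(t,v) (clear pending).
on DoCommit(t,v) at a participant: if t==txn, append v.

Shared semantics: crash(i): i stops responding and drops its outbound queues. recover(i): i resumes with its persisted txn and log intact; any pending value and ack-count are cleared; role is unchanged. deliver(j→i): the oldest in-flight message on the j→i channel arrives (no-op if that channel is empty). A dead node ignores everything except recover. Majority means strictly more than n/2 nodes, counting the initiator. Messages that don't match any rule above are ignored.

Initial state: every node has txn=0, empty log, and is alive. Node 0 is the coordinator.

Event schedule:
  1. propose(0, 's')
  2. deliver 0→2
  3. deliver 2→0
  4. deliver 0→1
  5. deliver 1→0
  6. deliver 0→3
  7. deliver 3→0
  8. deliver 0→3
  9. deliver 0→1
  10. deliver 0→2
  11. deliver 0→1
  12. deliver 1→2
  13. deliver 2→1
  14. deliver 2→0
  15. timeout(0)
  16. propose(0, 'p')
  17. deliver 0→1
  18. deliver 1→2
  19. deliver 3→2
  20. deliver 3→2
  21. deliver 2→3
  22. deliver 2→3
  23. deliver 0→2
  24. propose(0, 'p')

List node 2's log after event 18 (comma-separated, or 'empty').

s

[1] propose(0,'s') → N0(coor t1 [-])
[2] deliver 0→2 → N2(part t1 [-])
[3] deliver 2→0 → ∅
[4] deliver 0→1 → N1(part t1 [-])
[5] deliver 1→0 → ∅
[6] deliver 0→3 → N3(part t1 [-])
[7] deliver 3→0 → N0(coor t1 [s])
[8] deliver 0→3 → N3(part t1 [s])
[9] deliver 0→1 → N1(part t1 [s])
[10] deliver 0→2 → N2(part t1 [s])
[11] deliver 0→1 → ∅
[12] deliver 1→2 → ∅
[13] deliver 2→1 → ∅
[14] deliver 2→0 → ∅
[15] timeout(0) → N0(coor t2 [s])
[16] propose(0,'p') → N0(coor t3 [s])
[17] deliver 0→1 → N1(part t2 [s])
[18] deliver 1→2 → ∅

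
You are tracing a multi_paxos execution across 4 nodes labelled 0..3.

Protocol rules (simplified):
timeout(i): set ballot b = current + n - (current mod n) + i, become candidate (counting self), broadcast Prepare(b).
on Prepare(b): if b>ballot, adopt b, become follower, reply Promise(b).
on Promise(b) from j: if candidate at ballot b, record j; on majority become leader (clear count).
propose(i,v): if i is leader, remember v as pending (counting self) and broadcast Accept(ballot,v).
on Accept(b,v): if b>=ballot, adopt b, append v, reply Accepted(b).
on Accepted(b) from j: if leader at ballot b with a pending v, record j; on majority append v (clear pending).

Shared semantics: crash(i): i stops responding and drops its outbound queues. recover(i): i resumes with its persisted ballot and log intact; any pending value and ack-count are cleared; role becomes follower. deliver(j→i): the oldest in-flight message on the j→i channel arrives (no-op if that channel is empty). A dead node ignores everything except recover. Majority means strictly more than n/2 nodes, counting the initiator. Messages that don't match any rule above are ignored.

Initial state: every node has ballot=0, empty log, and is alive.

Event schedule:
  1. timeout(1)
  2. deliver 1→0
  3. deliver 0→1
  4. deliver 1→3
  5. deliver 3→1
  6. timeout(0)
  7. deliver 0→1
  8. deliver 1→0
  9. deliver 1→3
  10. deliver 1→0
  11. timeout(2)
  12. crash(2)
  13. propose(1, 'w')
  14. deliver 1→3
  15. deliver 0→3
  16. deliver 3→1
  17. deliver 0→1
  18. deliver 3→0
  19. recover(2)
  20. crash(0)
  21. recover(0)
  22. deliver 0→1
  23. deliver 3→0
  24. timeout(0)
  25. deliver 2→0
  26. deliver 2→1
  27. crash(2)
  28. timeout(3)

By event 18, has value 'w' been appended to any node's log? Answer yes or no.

after 1 — timeout(1): n1:cand/b5/[-]
after 2 — deliver 1→0: n0:foll/b5/[-]
after 3 — deliver 0→1: ·
after 4 — deliver 1→3: n3:foll/b5/[-]
after 5 — deliver 3→1: n1:lead/b5/[-]
after 6 — timeout(0): n0:cand/b8/[-]
after 7 — deliver 0→1: n1:foll/b8/[-]
after 8 — deliver 1→0: ·
after 9 — deliver 1→3: ·
after 10 — deliver 1→0: ·
after 11 — timeout(2): n2:cand/b6/[-]
after 12 — crash(2): n2:✗cand/b6/[-]
after 13 — propose(1,'w'): ·
after 14 — deliver 1→3: ·
after 15 — deliver 0→3: n3:foll/b8/[-]
after 16 — deliver 3→1: ·
after 17 — deliver 0→1: ·
after 18 — deliver 3→0: n0:lead/b8/[-]

no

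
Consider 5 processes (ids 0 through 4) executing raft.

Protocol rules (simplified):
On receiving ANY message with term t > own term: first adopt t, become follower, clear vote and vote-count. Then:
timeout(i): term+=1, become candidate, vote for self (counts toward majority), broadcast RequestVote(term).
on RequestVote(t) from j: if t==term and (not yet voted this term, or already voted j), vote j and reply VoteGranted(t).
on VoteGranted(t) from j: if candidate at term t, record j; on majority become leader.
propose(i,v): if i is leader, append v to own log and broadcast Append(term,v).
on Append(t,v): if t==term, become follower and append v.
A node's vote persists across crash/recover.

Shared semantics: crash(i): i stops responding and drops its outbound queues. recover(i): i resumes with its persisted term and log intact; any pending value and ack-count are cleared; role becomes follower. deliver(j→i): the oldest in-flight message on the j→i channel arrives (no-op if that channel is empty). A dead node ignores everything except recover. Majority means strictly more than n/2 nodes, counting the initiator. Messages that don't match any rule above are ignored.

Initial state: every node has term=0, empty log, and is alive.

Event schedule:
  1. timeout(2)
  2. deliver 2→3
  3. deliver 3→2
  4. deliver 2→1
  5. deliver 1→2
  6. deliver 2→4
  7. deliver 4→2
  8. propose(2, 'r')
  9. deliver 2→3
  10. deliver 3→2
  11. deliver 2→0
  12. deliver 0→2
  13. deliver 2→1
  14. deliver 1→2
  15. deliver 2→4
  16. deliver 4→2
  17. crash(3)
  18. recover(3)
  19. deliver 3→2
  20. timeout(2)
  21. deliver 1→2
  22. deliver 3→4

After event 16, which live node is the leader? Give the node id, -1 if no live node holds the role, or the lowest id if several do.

step 1 timeout(2): 2={cand,t=1,log=-}
step 2 deliver 2→3: 3={foll,t=1,log=-}
step 3 deliver 3→2: —
step 4 deliver 2→1: 1={foll,t=1,log=-}
step 5 deliver 1→2: 2={lead,t=1,log=-}
step 6 deliver 2→4: 4={foll,t=1,log=-}
step 7 deliver 4→2: —
step 8 propose(2,'r'): 2={lead,t=1,log=r}
step 9 deliver 2→3: 3={foll,t=1,log=r}
step 10 deliver 3→2: —
step 11 deliver 2→0: 0={foll,t=1,log=-}
step 12 deliver 0→2: —
step 13 deliver 2→1: 1={foll,t=1,log=r}
step 14 deliver 1→2: —
step 15 deliver 2→4: 4={foll,t=1,log=r}
step 16 deliver 4→2: —

2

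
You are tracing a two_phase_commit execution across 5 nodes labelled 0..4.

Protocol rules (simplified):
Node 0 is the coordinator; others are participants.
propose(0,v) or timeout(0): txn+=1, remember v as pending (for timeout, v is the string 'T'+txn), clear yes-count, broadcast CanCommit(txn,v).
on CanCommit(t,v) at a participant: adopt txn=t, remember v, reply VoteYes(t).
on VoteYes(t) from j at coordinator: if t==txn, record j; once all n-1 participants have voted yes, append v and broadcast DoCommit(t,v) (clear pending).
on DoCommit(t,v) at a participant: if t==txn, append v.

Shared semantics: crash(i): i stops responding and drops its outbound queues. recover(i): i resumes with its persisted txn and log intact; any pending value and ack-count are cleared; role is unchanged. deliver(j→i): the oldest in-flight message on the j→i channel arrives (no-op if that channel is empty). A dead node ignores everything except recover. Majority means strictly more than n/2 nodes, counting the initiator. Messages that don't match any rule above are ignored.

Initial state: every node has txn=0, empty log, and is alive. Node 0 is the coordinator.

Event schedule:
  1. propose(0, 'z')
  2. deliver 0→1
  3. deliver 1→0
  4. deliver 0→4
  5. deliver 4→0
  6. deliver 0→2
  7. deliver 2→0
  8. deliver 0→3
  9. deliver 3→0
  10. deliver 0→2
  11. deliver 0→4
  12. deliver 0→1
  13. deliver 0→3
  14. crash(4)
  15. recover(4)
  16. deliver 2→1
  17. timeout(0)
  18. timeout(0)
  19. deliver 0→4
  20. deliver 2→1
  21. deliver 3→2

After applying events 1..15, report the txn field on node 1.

after 1 — propose(0,'z'): n0:coor/t1/[-]
after 2 — deliver 0→1: n1:part/t1/[-]
after 3 — deliver 1→0: ·
after 4 — deliver 0→4: n4:part/t1/[-]
after 5 — deliver 4→0: ·
after 6 — deliver 0→2: n2:part/t1/[-]
after 7 — deliver 2→0: ·
after 8 — deliver 0→3: n3:part/t1/[-]
after 9 — deliver 3→0: n0:coor/t1/[z]
after 10 — deliver 0→2: n2:part/t1/[z]
after 11 — deliver 0→4: n4:part/t1/[z]
after 12 — deliver 0→1: n1:part/t1/[z]
after 13 — deliver 0→3: n3:part/t1/[z]
after 14 — crash(4): n4:✗part/t1/[z]
after 15 — recover(4): n4:part/t1/[z]

1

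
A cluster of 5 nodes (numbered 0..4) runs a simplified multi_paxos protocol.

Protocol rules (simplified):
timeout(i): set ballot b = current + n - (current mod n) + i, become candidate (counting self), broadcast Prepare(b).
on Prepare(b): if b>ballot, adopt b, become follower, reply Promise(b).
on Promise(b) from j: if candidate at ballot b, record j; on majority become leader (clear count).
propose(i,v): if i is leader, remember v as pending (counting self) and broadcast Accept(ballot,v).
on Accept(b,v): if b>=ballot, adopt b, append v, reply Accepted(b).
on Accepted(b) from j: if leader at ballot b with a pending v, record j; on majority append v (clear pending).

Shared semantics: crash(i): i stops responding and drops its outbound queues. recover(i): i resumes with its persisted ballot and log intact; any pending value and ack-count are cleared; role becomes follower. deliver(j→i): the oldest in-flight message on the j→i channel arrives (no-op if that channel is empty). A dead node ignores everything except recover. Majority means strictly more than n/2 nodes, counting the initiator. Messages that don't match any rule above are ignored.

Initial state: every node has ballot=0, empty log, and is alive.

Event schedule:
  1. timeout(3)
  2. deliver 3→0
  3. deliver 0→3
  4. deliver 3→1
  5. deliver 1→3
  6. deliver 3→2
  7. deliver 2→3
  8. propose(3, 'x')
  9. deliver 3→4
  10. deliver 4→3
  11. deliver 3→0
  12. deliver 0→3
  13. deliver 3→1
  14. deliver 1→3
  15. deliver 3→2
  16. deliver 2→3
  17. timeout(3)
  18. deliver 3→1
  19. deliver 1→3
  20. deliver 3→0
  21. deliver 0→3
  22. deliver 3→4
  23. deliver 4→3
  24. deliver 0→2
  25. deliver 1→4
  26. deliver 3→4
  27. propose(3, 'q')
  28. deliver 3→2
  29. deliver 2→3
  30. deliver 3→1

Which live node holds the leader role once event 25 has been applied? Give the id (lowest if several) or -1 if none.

after 1 — timeout(3): n3:cand/b8/[-]
after 2 — deliver 3→0: n0:foll/b8/[-]
after 3 — deliver 0→3: ·
after 4 — deliver 3→1: n1:foll/b8/[-]
after 5 — deliver 1→3: n3:lead/b8/[-]
after 6 — deliver 3→2: n2:foll/b8/[-]
after 7 — deliver 2→3: ·
after 8 — propose(3,'x'): ·
after 9 — deliver 3→4: n4:foll/b8/[-]
after 10 — deliver 4→3: ·
after 11 — deliver 3→0: n0:foll/b8/[x]
after 12 — deliver 0→3: ·
after 13 — deliver 3→1: n1:foll/b8/[x]
after 14 — deliver 1→3: n3:lead/b8/[x]
after 15 — deliver 3→2: n2:foll/b8/[x]
after 16 — deliver 2→3: ·
after 17 — timeout(3): n3:cand/b13/[x]
after 18 — deliver 3→1: n1:foll/b13/[x]
after 19 — deliver 1→3: ·
after 20 — deliver 3→0: n0:foll/b13/[x]
after 21 — deliver 0→3: n3:lead/b13/[x]
after 22 — deliver 3→4: n4:foll/b8/[x]
after 23 — deliver 4→3: ·
after 24 — deliver 0→2: ·
after 25 — deliver 1→4: ·

3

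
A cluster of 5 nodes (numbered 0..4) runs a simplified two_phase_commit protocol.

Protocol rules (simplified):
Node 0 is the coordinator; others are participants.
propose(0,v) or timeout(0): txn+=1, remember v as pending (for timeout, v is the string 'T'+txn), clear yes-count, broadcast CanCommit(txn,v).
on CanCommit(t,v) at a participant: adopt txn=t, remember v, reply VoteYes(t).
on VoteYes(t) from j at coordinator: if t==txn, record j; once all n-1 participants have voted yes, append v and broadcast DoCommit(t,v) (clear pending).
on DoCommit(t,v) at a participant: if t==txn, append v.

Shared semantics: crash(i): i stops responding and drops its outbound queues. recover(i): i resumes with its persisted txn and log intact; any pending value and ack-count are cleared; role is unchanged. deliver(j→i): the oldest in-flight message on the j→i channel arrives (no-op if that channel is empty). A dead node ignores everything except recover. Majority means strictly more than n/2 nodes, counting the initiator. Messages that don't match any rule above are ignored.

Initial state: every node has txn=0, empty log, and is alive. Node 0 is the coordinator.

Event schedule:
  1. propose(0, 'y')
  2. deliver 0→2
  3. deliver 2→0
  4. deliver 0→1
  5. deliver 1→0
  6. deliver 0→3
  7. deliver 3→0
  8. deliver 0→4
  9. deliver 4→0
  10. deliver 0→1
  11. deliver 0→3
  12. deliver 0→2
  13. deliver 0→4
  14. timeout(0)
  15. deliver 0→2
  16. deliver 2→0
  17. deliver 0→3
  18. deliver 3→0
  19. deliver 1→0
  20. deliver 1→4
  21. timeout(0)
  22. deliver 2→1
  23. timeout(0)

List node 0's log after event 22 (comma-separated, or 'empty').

y

step 1 propose(0,'y'): 0={coor,t=1,log=-}
step 2 deliver 0→2: 2={part,t=1,log=-}
step 3 deliver 2→0: —
step 4 deliver 0→1: 1={part,t=1,log=-}
step 5 deliver 1→0: —
step 6 deliver 0→3: 3={part,t=1,log=-}
step 7 deliver 3→0: —
step 8 deliver 0→4: 4={part,t=1,log=-}
step 9 deliver 4→0: 0={coor,t=1,log=y}
step 10 deliver 0→1: 1={part,t=1,log=y}
step 11 deliver 0→3: 3={part,t=1,log=y}
step 12 deliver 0→2: 2={part,t=1,log=y}
step 13 deliver 0→4: 4={part,t=1,log=y}
step 14 timeout(0): 0={coor,t=2,log=y}
step 15 deliver 0→2: 2={part,t=2,log=y}
step 16 deliver 2→0: —
step 17 deliver 0→3: 3={part,t=2,log=y}
step 18 deliver 3→0: —
step 19 deliver 1→0: —
step 20 deliver 1→4: —
step 21 timeout(0): 0={coor,t=3,log=y}
step 22 deliver 2→1: —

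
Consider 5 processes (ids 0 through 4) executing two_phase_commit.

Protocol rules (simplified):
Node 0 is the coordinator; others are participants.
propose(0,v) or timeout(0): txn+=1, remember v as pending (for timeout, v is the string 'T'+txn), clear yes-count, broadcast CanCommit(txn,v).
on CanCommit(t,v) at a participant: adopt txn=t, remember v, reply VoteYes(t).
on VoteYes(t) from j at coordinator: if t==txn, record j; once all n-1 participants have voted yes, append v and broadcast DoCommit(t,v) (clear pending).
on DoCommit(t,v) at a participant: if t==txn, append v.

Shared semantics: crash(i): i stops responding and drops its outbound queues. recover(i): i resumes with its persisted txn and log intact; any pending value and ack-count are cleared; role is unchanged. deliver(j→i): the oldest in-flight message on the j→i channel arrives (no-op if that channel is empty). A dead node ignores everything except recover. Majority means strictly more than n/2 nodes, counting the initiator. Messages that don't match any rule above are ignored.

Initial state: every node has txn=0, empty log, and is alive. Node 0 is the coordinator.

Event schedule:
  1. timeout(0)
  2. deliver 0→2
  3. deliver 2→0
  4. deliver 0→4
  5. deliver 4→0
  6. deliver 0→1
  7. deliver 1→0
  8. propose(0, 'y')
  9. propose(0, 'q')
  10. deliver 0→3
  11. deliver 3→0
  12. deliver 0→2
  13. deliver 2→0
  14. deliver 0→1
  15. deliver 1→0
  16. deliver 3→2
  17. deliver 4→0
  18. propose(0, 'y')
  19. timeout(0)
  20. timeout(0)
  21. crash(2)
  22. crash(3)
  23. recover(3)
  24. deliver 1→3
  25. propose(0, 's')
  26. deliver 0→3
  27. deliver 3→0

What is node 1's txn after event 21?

2

e1 timeout(0): 0[coor,t=1,-]
e2 deliver 0→2: 2[part,t=1,-]
e3 deliver 2→0: ·
e4 deliver 0→4: 4[part,t=1,-]
e5 deliver 4→0: ·
e6 deliver 0→1: 1[part,t=1,-]
e7 deliver 1→0: ·
e8 propose(0,'y'): 0[coor,t=2,-]
e9 propose(0,'q'): 0[coor,t=3,-]
e10 deliver 0→3: 3[part,t=1,-]
e11 deliver 3→0: ·
e12 deliver 0→2: 2[part,t=2,-]
e13 deliver 2→0: ·
e14 deliver 0→1: 1[part,t=2,-]
e15 deliver 1→0: ·
e16 deliver 3→2: ·
e17 deliver 4→0: ·
e18 propose(0,'y'): 0[coor,t=4,-]
e19 timeout(0): 0[coor,t=5,-]
e20 timeout(0): 0[coor,t=6,-]
e21 crash(2): 2[✗part,t=2,-]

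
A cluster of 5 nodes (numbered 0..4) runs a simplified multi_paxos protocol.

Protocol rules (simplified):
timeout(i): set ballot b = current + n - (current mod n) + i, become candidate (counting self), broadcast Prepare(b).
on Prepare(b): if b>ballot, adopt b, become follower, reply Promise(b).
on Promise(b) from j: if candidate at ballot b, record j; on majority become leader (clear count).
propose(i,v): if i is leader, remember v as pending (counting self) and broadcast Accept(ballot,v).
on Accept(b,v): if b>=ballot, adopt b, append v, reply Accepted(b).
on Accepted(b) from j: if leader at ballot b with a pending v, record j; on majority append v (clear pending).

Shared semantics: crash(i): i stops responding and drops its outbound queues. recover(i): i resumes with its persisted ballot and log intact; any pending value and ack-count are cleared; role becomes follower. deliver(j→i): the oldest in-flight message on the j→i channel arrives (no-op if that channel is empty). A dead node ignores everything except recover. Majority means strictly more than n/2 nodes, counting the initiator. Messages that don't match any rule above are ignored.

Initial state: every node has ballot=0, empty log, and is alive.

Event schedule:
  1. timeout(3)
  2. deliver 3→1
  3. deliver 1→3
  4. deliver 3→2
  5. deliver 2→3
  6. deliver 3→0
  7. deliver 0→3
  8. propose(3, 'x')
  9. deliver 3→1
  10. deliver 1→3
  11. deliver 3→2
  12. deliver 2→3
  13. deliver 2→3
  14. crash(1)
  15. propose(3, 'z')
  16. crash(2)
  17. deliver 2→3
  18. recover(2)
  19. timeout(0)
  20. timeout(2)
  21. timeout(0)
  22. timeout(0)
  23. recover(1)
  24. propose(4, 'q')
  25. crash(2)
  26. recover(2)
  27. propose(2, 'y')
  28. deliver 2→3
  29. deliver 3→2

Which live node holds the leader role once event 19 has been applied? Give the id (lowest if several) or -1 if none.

after 1 — timeout(3): n3:cand/b8/[-]
after 2 — deliver 3→1: n1:foll/b8/[-]
after 3 — deliver 1→3: ·
after 4 — deliver 3→2: n2:foll/b8/[-]
after 5 — deliver 2→3: n3:lead/b8/[-]
after 6 — deliver 3→0: n0:foll/b8/[-]
after 7 — deliver 0→3: ·
after 8 — propose(3,'x'): ·
after 9 — deliver 3→1: n1:foll/b8/[x]
after 10 — deliver 1→3: ·
after 11 — deliver 3→2: n2:foll/b8/[x]
after 12 — deliver 2→3: n3:lead/b8/[x]
after 13 — deliver 2→3: ·
after 14 — crash(1): n1:✗foll/b8/[x]
after 15 — propose(3,'z'): ·
after 16 — crash(2): n2:✗foll/b8/[x]
after 17 — deliver 2→3: ·
after 18 — recover(2): n2:foll/b8/[x]
after 19 — timeout(0): n0:cand/b10/[-]

3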